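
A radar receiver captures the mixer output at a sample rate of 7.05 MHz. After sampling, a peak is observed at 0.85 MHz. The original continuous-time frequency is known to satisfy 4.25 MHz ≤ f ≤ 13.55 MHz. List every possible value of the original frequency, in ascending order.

Frequencies that alias to 0.85 MHz are k·fs ± 0.85 MHz for integer k ≥ 0.
k=0: 0.85 MHz.
k=1: 6.2 MHz, 7.9 MHz.
k=2: 13.25 MHz, 14.95 MHz.
k=3: 20.3 MHz, 22 MHz.
Within [4.25 MHz, 13.55 MHz]: 6.2 MHz, 7.9 MHz, 13.25 MHz.

6.2 MHz, 7.9 MHz, 13.25 MHz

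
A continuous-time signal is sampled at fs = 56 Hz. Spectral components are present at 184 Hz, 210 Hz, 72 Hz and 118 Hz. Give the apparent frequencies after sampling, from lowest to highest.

6 Hz, 14 Hz, 16 Hz

fs/2 = 28 Hz.
184 Hz mod fs = 16 Hz.
16 Hz ≤ fs/2 = 28 Hz, appears at 16 Hz.
210 Hz mod fs = 42 Hz.
42 Hz > fs/2 = 28 Hz, folds to fs − 42 Hz = 14 Hz.
72 Hz mod fs = 16 Hz.
16 Hz ≤ fs/2 = 28 Hz, appears at 16 Hz.
118 Hz mod fs = 6 Hz.
6 Hz ≤ fs/2 = 28 Hz, appears at 6 Hz.
Distinct values: {6 Hz, 14 Hz, 16 Hz}.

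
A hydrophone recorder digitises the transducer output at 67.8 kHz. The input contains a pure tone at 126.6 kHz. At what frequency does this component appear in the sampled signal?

126.6 kHz mod fs = 58.8 kHz.
58.8 kHz > fs/2 = 33.9 kHz, folds to fs − 58.8 kHz = 9 kHz.

9 kHz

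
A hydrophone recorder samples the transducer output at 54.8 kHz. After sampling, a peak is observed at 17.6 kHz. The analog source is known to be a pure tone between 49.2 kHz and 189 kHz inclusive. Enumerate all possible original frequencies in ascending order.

Frequencies that alias to 17.6 kHz are k·fs ± 17.6 kHz for integer k ≥ 0.
k=0: 17.6 kHz.
k=1: 37.2 kHz, 72.4 kHz.
k=2: 92 kHz, 127.2 kHz.
k=3: 146.8 kHz, 182 kHz.
k=4: 201.6 kHz, 236.8 kHz.
Within [49.2 kHz, 189 kHz]: 72.4 kHz, 92 kHz, 127.2 kHz, 146.8 kHz, 182 kHz.

72.4 kHz, 92 kHz, 127.2 kHz, 146.8 kHz, 182 kHz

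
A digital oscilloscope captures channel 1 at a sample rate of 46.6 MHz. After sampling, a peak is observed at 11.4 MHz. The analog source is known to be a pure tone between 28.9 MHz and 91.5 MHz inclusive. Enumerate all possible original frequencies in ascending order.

Frequencies that alias to 11.4 MHz are k·fs ± 11.4 MHz for integer k ≥ 0.
k=0: 11.4 MHz.
k=1: 35.2 MHz, 58 MHz.
k=2: 81.8 MHz, 104.6 MHz.
k=3: 128.4 MHz, 151.2 MHz.
Within [28.9 MHz, 91.5 MHz]: 35.2 MHz, 58 MHz, 81.8 MHz.

35.2 MHz, 58 MHz, 81.8 MHz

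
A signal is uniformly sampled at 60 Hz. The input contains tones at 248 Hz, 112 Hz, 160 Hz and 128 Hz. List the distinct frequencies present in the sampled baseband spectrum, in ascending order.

8 Hz, 20 Hz

fs/2 = 30 Hz.
248 Hz mod fs = 8 Hz.
8 Hz ≤ fs/2 = 30 Hz, appears at 8 Hz.
112 Hz mod fs = 52 Hz.
52 Hz > fs/2 = 30 Hz, folds to fs − 52 Hz = 8 Hz.
160 Hz mod fs = 40 Hz.
40 Hz > fs/2 = 30 Hz, folds to fs − 40 Hz = 20 Hz.
128 Hz mod fs = 8 Hz.
8 Hz ≤ fs/2 = 30 Hz, appears at 8 Hz.
Distinct values: {8 Hz, 20 Hz}.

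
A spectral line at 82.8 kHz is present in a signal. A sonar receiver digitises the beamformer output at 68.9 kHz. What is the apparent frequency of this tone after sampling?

82.8 kHz mod fs = 13.9 kHz.
13.9 kHz ≤ fs/2 = 34.45 kHz, appears at 13.9 kHz.

13.9 kHz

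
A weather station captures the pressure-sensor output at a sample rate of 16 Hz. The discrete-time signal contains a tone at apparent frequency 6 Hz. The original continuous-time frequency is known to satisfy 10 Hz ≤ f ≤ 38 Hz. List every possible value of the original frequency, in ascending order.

10 Hz, 22 Hz, 26 Hz, 38 Hz

Frequencies that alias to 6 Hz are k·fs ± 6 Hz for integer k ≥ 0.
k=0: 6 Hz.
k=1: 10 Hz, 22 Hz.
k=2: 26 Hz, 38 Hz.
k=3: 42 Hz, 54 Hz.
Within [10 Hz, 38 Hz]: 10 Hz, 22 Hz, 26 Hz, 38 Hz.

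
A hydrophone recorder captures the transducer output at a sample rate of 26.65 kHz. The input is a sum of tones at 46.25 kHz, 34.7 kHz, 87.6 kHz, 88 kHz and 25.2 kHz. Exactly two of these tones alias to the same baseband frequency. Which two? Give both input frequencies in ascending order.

34.7 kHz, 88 kHz

fs/2 = 13.325 kHz.
46.25 kHz mod fs = 19.6 kHz.
19.6 kHz > fs/2 = 13.325 kHz, folds to fs − 19.6 kHz = 7.05 kHz.
34.7 kHz mod fs = 8.05 kHz.
8.05 kHz ≤ fs/2 = 13.325 kHz, appears at 8.05 kHz.
87.6 kHz mod fs = 7.65 kHz.
7.65 kHz ≤ fs/2 = 13.325 kHz, appears at 7.65 kHz.
88 kHz mod fs = 8.05 kHz.
8.05 kHz ≤ fs/2 = 13.325 kHz, appears at 8.05 kHz.
25.2 kHz > fs/2 = 13.325 kHz, folds to fs − 25.2 kHz = 1.45 kHz.
34.7 kHz and 88 kHz both map to 8.05 kHz.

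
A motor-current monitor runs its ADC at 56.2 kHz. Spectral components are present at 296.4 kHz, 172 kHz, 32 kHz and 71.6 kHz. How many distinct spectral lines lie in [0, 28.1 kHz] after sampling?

fs/2 = 28.1 kHz.
296.4 kHz mod fs = 15.4 kHz.
15.4 kHz ≤ fs/2 = 28.1 kHz, appears at 15.4 kHz.
172 kHz mod fs = 3.4 kHz.
3.4 kHz ≤ fs/2 = 28.1 kHz, appears at 3.4 kHz.
32 kHz > fs/2 = 28.1 kHz, folds to fs − 32 kHz = 24.2 kHz.
71.6 kHz mod fs = 15.4 kHz.
15.4 kHz ≤ fs/2 = 28.1 kHz, appears at 15.4 kHz.
Distinct values: {3.4 kHz, 15.4 kHz, 24.2 kHz} → 3.

3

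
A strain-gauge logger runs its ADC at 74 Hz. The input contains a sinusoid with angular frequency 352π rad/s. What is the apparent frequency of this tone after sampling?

28 Hz

ω = 352π rad/s → f = ω/(2π) = 176 Hz.
176 Hz mod fs = 28 Hz.
28 Hz ≤ fs/2 = 37 Hz, appears at 28 Hz.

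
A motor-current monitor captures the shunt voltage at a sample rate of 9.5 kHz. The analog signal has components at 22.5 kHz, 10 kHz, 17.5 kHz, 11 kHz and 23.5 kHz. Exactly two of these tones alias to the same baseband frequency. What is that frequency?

1.5 kHz

fs/2 = 4.75 kHz.
22.5 kHz mod fs = 3.5 kHz.
3.5 kHz ≤ fs/2 = 4.75 kHz, appears at 3.5 kHz.
10 kHz mod fs = 0.5 kHz.
0.5 kHz ≤ fs/2 = 4.75 kHz, appears at 0.5 kHz.
17.5 kHz mod fs = 8 kHz.
8 kHz > fs/2 = 4.75 kHz, folds to fs − 8 kHz = 1.5 kHz.
11 kHz mod fs = 1.5 kHz.
1.5 kHz ≤ fs/2 = 4.75 kHz, appears at 1.5 kHz.
23.5 kHz mod fs = 4.5 kHz.
4.5 kHz ≤ fs/2 = 4.75 kHz, appears at 4.5 kHz.
11 kHz and 17.5 kHz both map to 1.5 kHz.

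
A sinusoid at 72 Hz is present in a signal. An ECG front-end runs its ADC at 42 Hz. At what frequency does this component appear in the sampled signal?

72 Hz mod fs = 30 Hz.
30 Hz > fs/2 = 21 Hz, folds to fs − 30 Hz = 12 Hz.

12 Hz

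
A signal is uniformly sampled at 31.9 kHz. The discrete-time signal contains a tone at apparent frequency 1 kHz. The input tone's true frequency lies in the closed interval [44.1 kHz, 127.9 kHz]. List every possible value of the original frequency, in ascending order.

62.8 kHz, 64.8 kHz, 94.7 kHz, 96.7 kHz, 126.6 kHz

Frequencies that alias to 1 kHz are k·fs ± 1 kHz for integer k ≥ 0.
k=0: 1 kHz.
k=1: 30.9 kHz, 32.9 kHz.
k=2: 62.8 kHz, 64.8 kHz.
k=3: 94.7 kHz, 96.7 kHz.
k=4: 126.6 kHz, 128.6 kHz.
k=5: 158.5 kHz, 160.5 kHz.
Within [44.1 kHz, 127.9 kHz]: 62.8 kHz, 64.8 kHz, 94.7 kHz, 96.7 kHz, 126.6 kHz.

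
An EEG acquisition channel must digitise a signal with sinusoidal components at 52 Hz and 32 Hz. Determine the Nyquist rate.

Highest-frequency component: 52 Hz.
Nyquist rate = 2 × 52 Hz = 104 Hz.

104 Hz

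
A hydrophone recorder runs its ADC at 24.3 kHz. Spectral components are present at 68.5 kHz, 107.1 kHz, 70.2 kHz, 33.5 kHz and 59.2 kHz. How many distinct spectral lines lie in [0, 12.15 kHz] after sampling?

5

fs/2 = 12.15 kHz.
68.5 kHz mod fs = 19.9 kHz.
19.9 kHz > fs/2 = 12.15 kHz, folds to fs − 19.9 kHz = 4.4 kHz.
107.1 kHz mod fs = 9.9 kHz.
9.9 kHz ≤ fs/2 = 12.15 kHz, appears at 9.9 kHz.
70.2 kHz mod fs = 21.6 kHz.
21.6 kHz > fs/2 = 12.15 kHz, folds to fs − 21.6 kHz = 2.7 kHz.
33.5 kHz mod fs = 9.2 kHz.
9.2 kHz ≤ fs/2 = 12.15 kHz, appears at 9.2 kHz.
59.2 kHz mod fs = 10.6 kHz.
10.6 kHz ≤ fs/2 = 12.15 kHz, appears at 10.6 kHz.
Distinct values: {2.7 kHz, 4.4 kHz, 9.2 kHz, 9.9 kHz, 10.6 kHz} → 5.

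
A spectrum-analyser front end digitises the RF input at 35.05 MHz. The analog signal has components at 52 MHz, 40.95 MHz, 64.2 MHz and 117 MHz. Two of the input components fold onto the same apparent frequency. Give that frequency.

5.9 MHz

fs/2 = 17.525 MHz.
52 MHz mod fs = 16.95 MHz.
16.95 MHz ≤ fs/2 = 17.525 MHz, appears at 16.95 MHz.
40.95 MHz mod fs = 5.9 MHz.
5.9 MHz ≤ fs/2 = 17.525 MHz, appears at 5.9 MHz.
64.2 MHz mod fs = 29.15 MHz.
29.15 MHz > fs/2 = 17.525 MHz, folds to fs − 29.15 MHz = 5.9 MHz.
117 MHz mod fs = 11.85 MHz.
11.85 MHz ≤ fs/2 = 17.525 MHz, appears at 11.85 MHz.
40.95 MHz and 64.2 MHz both map to 5.9 MHz.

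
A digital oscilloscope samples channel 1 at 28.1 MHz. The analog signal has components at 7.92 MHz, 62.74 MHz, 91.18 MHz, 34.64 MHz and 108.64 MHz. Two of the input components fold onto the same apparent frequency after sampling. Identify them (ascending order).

fs/2 = 14.05 MHz.
7.92 MHz ≤ fs/2 = 14.05 MHz, passes unchanged.
62.74 MHz mod fs = 6.54 MHz.
6.54 MHz ≤ fs/2 = 14.05 MHz, appears at 6.54 MHz.
91.18 MHz mod fs = 6.88 MHz.
6.88 MHz ≤ fs/2 = 14.05 MHz, appears at 6.88 MHz.
34.64 MHz mod fs = 6.54 MHz.
6.54 MHz ≤ fs/2 = 14.05 MHz, appears at 6.54 MHz.
108.64 MHz mod fs = 24.34 MHz.
24.34 MHz > fs/2 = 14.05 MHz, folds to fs − 24.34 MHz = 3.76 MHz.
34.64 MHz and 62.74 MHz both map to 6.54 MHz.

34.64 MHz, 62.74 MHz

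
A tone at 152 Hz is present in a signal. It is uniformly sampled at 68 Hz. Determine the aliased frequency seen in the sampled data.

152 Hz mod fs = 16 Hz.
16 Hz ≤ fs/2 = 34 Hz, appears at 16 Hz.

16 Hz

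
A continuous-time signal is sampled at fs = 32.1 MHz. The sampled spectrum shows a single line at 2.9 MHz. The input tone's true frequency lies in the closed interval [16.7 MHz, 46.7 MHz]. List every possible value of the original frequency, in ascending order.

Frequencies that alias to 2.9 MHz are k·fs ± 2.9 MHz for integer k ≥ 0.
k=0: 2.9 MHz.
k=1: 29.2 MHz, 35 MHz.
k=2: 61.3 MHz, 67.1 MHz.
Within [16.7 MHz, 46.7 MHz]: 29.2 MHz, 35 MHz.

29.2 MHz, 35 MHz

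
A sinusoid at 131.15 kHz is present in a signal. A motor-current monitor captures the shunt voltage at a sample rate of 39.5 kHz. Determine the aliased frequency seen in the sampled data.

12.65 kHz

131.15 kHz mod fs = 12.65 kHz.
12.65 kHz ≤ fs/2 = 19.75 kHz, appears at 12.65 kHz.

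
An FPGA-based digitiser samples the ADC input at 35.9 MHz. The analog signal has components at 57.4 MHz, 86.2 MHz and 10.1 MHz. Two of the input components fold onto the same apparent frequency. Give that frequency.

14.4 MHz

fs/2 = 17.95 MHz.
57.4 MHz mod fs = 21.5 MHz.
21.5 MHz > fs/2 = 17.95 MHz, folds to fs − 21.5 MHz = 14.4 MHz.
86.2 MHz mod fs = 14.4 MHz.
14.4 MHz ≤ fs/2 = 17.95 MHz, appears at 14.4 MHz.
10.1 MHz ≤ fs/2 = 17.95 MHz, passes unchanged.
57.4 MHz and 86.2 MHz both map to 14.4 MHz.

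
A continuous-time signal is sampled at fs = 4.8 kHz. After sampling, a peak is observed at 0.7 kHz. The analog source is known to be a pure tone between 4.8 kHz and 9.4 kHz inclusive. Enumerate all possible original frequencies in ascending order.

5.5 kHz, 8.9 kHz

Frequencies that alias to 0.7 kHz are k·fs ± 0.7 kHz for integer k ≥ 0.
k=0: 0.7 kHz.
k=1: 4.1 kHz, 5.5 kHz.
k=2: 8.9 kHz, 10.3 kHz.
k=3: 13.7 kHz, 15.1 kHz.
Within [4.8 kHz, 9.4 kHz]: 5.5 kHz, 8.9 kHz.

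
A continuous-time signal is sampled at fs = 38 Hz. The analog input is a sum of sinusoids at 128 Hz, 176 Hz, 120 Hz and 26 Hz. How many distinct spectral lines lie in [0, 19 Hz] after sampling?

3

fs/2 = 19 Hz.
128 Hz mod fs = 14 Hz.
14 Hz ≤ fs/2 = 19 Hz, appears at 14 Hz.
176 Hz mod fs = 24 Hz.
24 Hz > fs/2 = 19 Hz, folds to fs − 24 Hz = 14 Hz.
120 Hz mod fs = 6 Hz.
6 Hz ≤ fs/2 = 19 Hz, appears at 6 Hz.
26 Hz > fs/2 = 19 Hz, folds to fs − 26 Hz = 12 Hz.
Distinct values: {6 Hz, 12 Hz, 14 Hz} → 3.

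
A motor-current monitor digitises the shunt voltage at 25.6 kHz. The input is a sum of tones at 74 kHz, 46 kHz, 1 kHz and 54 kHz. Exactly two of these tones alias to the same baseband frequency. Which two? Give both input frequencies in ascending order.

54 kHz, 74 kHz

fs/2 = 12.8 kHz.
74 kHz mod fs = 22.8 kHz.
22.8 kHz > fs/2 = 12.8 kHz, folds to fs − 22.8 kHz = 2.8 kHz.
46 kHz mod fs = 20.4 kHz.
20.4 kHz > fs/2 = 12.8 kHz, folds to fs − 20.4 kHz = 5.2 kHz.
1 kHz ≤ fs/2 = 12.8 kHz, passes unchanged.
54 kHz mod fs = 2.8 kHz.
2.8 kHz ≤ fs/2 = 12.8 kHz, appears at 2.8 kHz.
54 kHz and 74 kHz both map to 2.8 kHz.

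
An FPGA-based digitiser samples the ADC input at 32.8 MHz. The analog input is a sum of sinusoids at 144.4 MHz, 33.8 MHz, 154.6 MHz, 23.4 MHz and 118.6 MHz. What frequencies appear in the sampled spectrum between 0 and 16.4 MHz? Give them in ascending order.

1 MHz, 9.4 MHz, 12.6 MHz, 13.2 MHz

fs/2 = 16.4 MHz.
144.4 MHz mod fs = 13.2 MHz.
13.2 MHz ≤ fs/2 = 16.4 MHz, appears at 13.2 MHz.
33.8 MHz mod fs = 1 MHz.
1 MHz ≤ fs/2 = 16.4 MHz, appears at 1 MHz.
154.6 MHz mod fs = 23.4 MHz.
23.4 MHz > fs/2 = 16.4 MHz, folds to fs − 23.4 MHz = 9.4 MHz.
23.4 MHz > fs/2 = 16.4 MHz, folds to fs − 23.4 MHz = 9.4 MHz.
118.6 MHz mod fs = 20.2 MHz.
20.2 MHz > fs/2 = 16.4 MHz, folds to fs − 20.2 MHz = 12.6 MHz.
Distinct values: {1 MHz, 9.4 MHz, 12.6 MHz, 13.2 MHz}.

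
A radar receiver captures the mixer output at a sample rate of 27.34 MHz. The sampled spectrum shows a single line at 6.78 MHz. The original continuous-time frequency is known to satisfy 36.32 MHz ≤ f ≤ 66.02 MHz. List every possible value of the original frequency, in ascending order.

47.9 MHz, 61.46 MHz

Frequencies that alias to 6.78 MHz are k·fs ± 6.78 MHz for integer k ≥ 0.
k=0: 6.78 MHz.
k=1: 20.56 MHz, 34.12 MHz.
k=2: 47.9 MHz, 61.46 MHz.
k=3: 75.24 MHz, 88.8 MHz.
Within [36.32 MHz, 66.02 MHz]: 47.9 MHz, 61.46 MHz.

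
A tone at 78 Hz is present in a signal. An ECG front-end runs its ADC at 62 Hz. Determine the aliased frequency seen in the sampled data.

78 Hz mod fs = 16 Hz.
16 Hz ≤ fs/2 = 31 Hz, appears at 16 Hz.

16 Hz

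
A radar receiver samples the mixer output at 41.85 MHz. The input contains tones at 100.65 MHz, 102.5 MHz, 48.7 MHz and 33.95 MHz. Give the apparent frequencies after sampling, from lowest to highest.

6.85 MHz, 7.9 MHz, 16.95 MHz, 18.8 MHz

fs/2 = 20.925 MHz.
100.65 MHz mod fs = 16.95 MHz.
16.95 MHz ≤ fs/2 = 20.925 MHz, appears at 16.95 MHz.
102.5 MHz mod fs = 18.8 MHz.
18.8 MHz ≤ fs/2 = 20.925 MHz, appears at 18.8 MHz.
48.7 MHz mod fs = 6.85 MHz.
6.85 MHz ≤ fs/2 = 20.925 MHz, appears at 6.85 MHz.
33.95 MHz > fs/2 = 20.925 MHz, folds to fs − 33.95 MHz = 7.9 MHz.
Distinct values: {6.85 MHz, 7.9 MHz, 16.95 MHz, 18.8 MHz}.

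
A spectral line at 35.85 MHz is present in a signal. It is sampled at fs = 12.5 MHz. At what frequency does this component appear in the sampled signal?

35.85 MHz mod fs = 10.85 MHz.
10.85 MHz > fs/2 = 6.25 MHz, folds to fs − 10.85 MHz = 1.65 MHz.

1.65 MHz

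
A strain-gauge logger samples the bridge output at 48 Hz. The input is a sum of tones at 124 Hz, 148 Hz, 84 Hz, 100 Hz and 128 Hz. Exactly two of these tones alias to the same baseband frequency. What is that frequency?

4 Hz

fs/2 = 24 Hz.
124 Hz mod fs = 28 Hz.
28 Hz > fs/2 = 24 Hz, folds to fs − 28 Hz = 20 Hz.
148 Hz mod fs = 4 Hz.
4 Hz ≤ fs/2 = 24 Hz, appears at 4 Hz.
84 Hz mod fs = 36 Hz.
36 Hz > fs/2 = 24 Hz, folds to fs − 36 Hz = 12 Hz.
100 Hz mod fs = 4 Hz.
4 Hz ≤ fs/2 = 24 Hz, appears at 4 Hz.
128 Hz mod fs = 32 Hz.
32 Hz > fs/2 = 24 Hz, folds to fs − 32 Hz = 16 Hz.
100 Hz and 148 Hz both map to 4 Hz.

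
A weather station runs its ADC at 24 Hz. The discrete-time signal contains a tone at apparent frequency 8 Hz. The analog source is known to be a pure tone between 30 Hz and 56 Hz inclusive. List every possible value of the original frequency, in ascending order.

Frequencies that alias to 8 Hz are k·fs ± 8 Hz for integer k ≥ 0.
k=0: 8 Hz.
k=1: 16 Hz, 32 Hz.
k=2: 40 Hz, 56 Hz.
k=3: 64 Hz, 80 Hz.
Within [30 Hz, 56 Hz]: 32 Hz, 40 Hz, 56 Hz.

32 Hz, 40 Hz, 56 Hz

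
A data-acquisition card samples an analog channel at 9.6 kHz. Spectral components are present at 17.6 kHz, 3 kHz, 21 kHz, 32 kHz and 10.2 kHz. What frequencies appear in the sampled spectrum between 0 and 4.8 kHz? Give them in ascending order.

fs/2 = 4.8 kHz.
17.6 kHz mod fs = 8 kHz.
8 kHz > fs/2 = 4.8 kHz, folds to fs − 8 kHz = 1.6 kHz.
3 kHz ≤ fs/2 = 4.8 kHz, passes unchanged.
21 kHz mod fs = 1.8 kHz.
1.8 kHz ≤ fs/2 = 4.8 kHz, appears at 1.8 kHz.
32 kHz mod fs = 3.2 kHz.
3.2 kHz ≤ fs/2 = 4.8 kHz, appears at 3.2 kHz.
10.2 kHz mod fs = 0.6 kHz.
0.6 kHz ≤ fs/2 = 4.8 kHz, appears at 0.6 kHz.
Distinct values: {0.6 kHz, 1.6 kHz, 1.8 kHz, 3 kHz, 3.2 kHz}.

0.6 kHz, 1.6 kHz, 1.8 kHz, 3 kHz, 3.2 kHz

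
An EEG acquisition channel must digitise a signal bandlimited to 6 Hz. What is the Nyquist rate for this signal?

Nyquist rate = 2 × 6 Hz = 12 Hz.

12 Hz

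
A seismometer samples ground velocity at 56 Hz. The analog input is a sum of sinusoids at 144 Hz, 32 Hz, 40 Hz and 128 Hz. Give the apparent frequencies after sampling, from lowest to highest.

fs/2 = 28 Hz.
144 Hz mod fs = 32 Hz.
32 Hz > fs/2 = 28 Hz, folds to fs − 32 Hz = 24 Hz.
32 Hz > fs/2 = 28 Hz, folds to fs − 32 Hz = 24 Hz.
40 Hz > fs/2 = 28 Hz, folds to fs − 40 Hz = 16 Hz.
128 Hz mod fs = 16 Hz.
16 Hz ≤ fs/2 = 28 Hz, appears at 16 Hz.
Distinct values: {16 Hz, 24 Hz}.

16 Hz, 24 Hz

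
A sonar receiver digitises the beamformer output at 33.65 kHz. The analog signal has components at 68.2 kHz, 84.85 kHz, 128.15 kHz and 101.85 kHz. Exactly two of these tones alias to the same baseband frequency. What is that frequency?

fs/2 = 16.825 kHz.
68.2 kHz mod fs = 0.9 kHz.
0.9 kHz ≤ fs/2 = 16.825 kHz, appears at 0.9 kHz.
84.85 kHz mod fs = 17.55 kHz.
17.55 kHz > fs/2 = 16.825 kHz, folds to fs − 17.55 kHz = 16.1 kHz.
128.15 kHz mod fs = 27.2 kHz.
27.2 kHz > fs/2 = 16.825 kHz, folds to fs − 27.2 kHz = 6.45 kHz.
101.85 kHz mod fs = 0.9 kHz.
0.9 kHz ≤ fs/2 = 16.825 kHz, appears at 0.9 kHz.
68.2 kHz and 101.85 kHz both map to 0.9 kHz.

0.9 kHz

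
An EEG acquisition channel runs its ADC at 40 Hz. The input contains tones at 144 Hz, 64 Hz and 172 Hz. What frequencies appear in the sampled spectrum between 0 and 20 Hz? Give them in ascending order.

fs/2 = 20 Hz.
144 Hz mod fs = 24 Hz.
24 Hz > fs/2 = 20 Hz, folds to fs − 24 Hz = 16 Hz.
64 Hz mod fs = 24 Hz.
24 Hz > fs/2 = 20 Hz, folds to fs − 24 Hz = 16 Hz.
172 Hz mod fs = 12 Hz.
12 Hz ≤ fs/2 = 20 Hz, appears at 12 Hz.
Distinct values: {12 Hz, 16 Hz}.

12 Hz, 16 Hz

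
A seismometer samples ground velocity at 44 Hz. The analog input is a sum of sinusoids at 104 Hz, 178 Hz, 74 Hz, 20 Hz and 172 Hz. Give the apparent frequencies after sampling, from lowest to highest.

2 Hz, 4 Hz, 14 Hz, 16 Hz, 20 Hz

fs/2 = 22 Hz.
104 Hz mod fs = 16 Hz.
16 Hz ≤ fs/2 = 22 Hz, appears at 16 Hz.
178 Hz mod fs = 2 Hz.
2 Hz ≤ fs/2 = 22 Hz, appears at 2 Hz.
74 Hz mod fs = 30 Hz.
30 Hz > fs/2 = 22 Hz, folds to fs − 30 Hz = 14 Hz.
20 Hz ≤ fs/2 = 22 Hz, passes unchanged.
172 Hz mod fs = 40 Hz.
40 Hz > fs/2 = 22 Hz, folds to fs − 40 Hz = 4 Hz.
Distinct values: {2 Hz, 4 Hz, 14 Hz, 16 Hz, 20 Hz}.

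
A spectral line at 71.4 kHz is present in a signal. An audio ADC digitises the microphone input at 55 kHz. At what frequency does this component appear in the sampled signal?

71.4 kHz mod fs = 16.4 kHz.
16.4 kHz ≤ fs/2 = 27.5 kHz, appears at 16.4 kHz.

16.4 kHz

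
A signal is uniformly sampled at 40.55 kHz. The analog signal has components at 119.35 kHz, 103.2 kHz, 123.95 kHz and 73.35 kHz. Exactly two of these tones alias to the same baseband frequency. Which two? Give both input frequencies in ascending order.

fs/2 = 20.275 kHz.
119.35 kHz mod fs = 38.25 kHz.
38.25 kHz > fs/2 = 20.275 kHz, folds to fs − 38.25 kHz = 2.3 kHz.
103.2 kHz mod fs = 22.1 kHz.
22.1 kHz > fs/2 = 20.275 kHz, folds to fs − 22.1 kHz = 18.45 kHz.
123.95 kHz mod fs = 2.3 kHz.
2.3 kHz ≤ fs/2 = 20.275 kHz, appears at 2.3 kHz.
73.35 kHz mod fs = 32.8 kHz.
32.8 kHz > fs/2 = 20.275 kHz, folds to fs − 32.8 kHz = 7.75 kHz.
119.35 kHz and 123.95 kHz both map to 2.3 kHz.

119.35 kHz, 123.95 kHz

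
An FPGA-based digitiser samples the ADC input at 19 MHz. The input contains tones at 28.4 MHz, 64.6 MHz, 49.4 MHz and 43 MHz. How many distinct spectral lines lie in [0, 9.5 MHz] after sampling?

fs/2 = 9.5 MHz.
28.4 MHz mod fs = 9.4 MHz.
9.4 MHz ≤ fs/2 = 9.5 MHz, appears at 9.4 MHz.
64.6 MHz mod fs = 7.6 MHz.
7.6 MHz ≤ fs/2 = 9.5 MHz, appears at 7.6 MHz.
49.4 MHz mod fs = 11.4 MHz.
11.4 MHz > fs/2 = 9.5 MHz, folds to fs − 11.4 MHz = 7.6 MHz.
43 MHz mod fs = 5 MHz.
5 MHz ≤ fs/2 = 9.5 MHz, appears at 5 MHz.
Distinct values: {5 MHz, 7.6 MHz, 9.4 MHz} → 3.

3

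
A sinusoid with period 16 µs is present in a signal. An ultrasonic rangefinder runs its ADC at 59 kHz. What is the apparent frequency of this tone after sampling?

T = 16 µs → f = 1/T = 62.5 kHz.
62.5 kHz mod fs = 3.5 kHz.
3.5 kHz ≤ fs/2 = 29.5 kHz, appears at 3.5 kHz.

3.5 kHz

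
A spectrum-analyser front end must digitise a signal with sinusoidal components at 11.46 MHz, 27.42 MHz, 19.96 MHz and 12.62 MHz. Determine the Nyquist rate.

Highest-frequency component: 27.42 MHz.
Nyquist rate = 2 × 27.42 MHz = 54.84 MHz.

54.84 MHz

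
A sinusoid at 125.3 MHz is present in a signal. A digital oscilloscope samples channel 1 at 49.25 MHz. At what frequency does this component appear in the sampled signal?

125.3 MHz mod fs = 26.8 MHz.
26.8 MHz > fs/2 = 24.625 MHz, folds to fs − 26.8 MHz = 22.45 MHz.

22.45 MHz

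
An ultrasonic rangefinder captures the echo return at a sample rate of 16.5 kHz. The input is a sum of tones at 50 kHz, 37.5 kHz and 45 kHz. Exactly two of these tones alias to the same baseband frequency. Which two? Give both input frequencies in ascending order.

37.5 kHz, 45 kHz

fs/2 = 8.25 kHz.
50 kHz mod fs = 0.5 kHz.
0.5 kHz ≤ fs/2 = 8.25 kHz, appears at 0.5 kHz.
37.5 kHz mod fs = 4.5 kHz.
4.5 kHz ≤ fs/2 = 8.25 kHz, appears at 4.5 kHz.
45 kHz mod fs = 12 kHz.
12 kHz > fs/2 = 8.25 kHz, folds to fs − 12 kHz = 4.5 kHz.
37.5 kHz and 45 kHz both map to 4.5 kHz.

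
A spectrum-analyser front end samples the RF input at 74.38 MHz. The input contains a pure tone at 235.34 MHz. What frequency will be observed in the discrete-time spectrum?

12.2 MHz

235.34 MHz mod fs = 12.2 MHz.
12.2 MHz ≤ fs/2 = 37.19 MHz, appears at 12.2 MHz.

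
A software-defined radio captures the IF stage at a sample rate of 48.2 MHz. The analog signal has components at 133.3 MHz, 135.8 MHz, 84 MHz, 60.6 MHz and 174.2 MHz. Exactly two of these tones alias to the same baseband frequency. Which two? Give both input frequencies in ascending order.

60.6 MHz, 84 MHz

fs/2 = 24.1 MHz.
133.3 MHz mod fs = 36.9 MHz.
36.9 MHz > fs/2 = 24.1 MHz, folds to fs − 36.9 MHz = 11.3 MHz.
135.8 MHz mod fs = 39.4 MHz.
39.4 MHz > fs/2 = 24.1 MHz, folds to fs − 39.4 MHz = 8.8 MHz.
84 MHz mod fs = 35.8 MHz.
35.8 MHz > fs/2 = 24.1 MHz, folds to fs − 35.8 MHz = 12.4 MHz.
60.6 MHz mod fs = 12.4 MHz.
12.4 MHz ≤ fs/2 = 24.1 MHz, appears at 12.4 MHz.
174.2 MHz mod fs = 29.6 MHz.
29.6 MHz > fs/2 = 24.1 MHz, folds to fs − 29.6 MHz = 18.6 MHz.
60.6 MHz and 84 MHz both map to 12.4 MHz.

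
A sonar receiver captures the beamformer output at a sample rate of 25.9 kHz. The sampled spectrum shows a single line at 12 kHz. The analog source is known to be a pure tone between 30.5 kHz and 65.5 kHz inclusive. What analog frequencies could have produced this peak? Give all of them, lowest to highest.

37.9 kHz, 39.8 kHz, 63.8 kHz

Frequencies that alias to 12 kHz are k·fs ± 12 kHz for integer k ≥ 0.
k=0: 12 kHz.
k=1: 13.9 kHz, 37.9 kHz.
k=2: 39.8 kHz, 63.8 kHz.
k=3: 65.7 kHz, 89.7 kHz.
Within [30.5 kHz, 65.5 kHz]: 37.9 kHz, 39.8 kHz, 63.8 kHz.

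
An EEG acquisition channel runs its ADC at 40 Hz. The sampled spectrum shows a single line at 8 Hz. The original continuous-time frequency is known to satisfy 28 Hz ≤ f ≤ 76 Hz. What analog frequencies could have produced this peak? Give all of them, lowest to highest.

32 Hz, 48 Hz, 72 Hz

Frequencies that alias to 8 Hz are k·fs ± 8 Hz for integer k ≥ 0.
k=0: 8 Hz.
k=1: 32 Hz, 48 Hz.
k=2: 72 Hz, 88 Hz.
k=3: 112 Hz, 128 Hz.
Within [28 Hz, 76 Hz]: 32 Hz, 48 Hz, 72 Hz.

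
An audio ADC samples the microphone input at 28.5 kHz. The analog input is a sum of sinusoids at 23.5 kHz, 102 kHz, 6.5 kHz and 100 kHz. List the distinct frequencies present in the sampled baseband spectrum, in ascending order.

5 kHz, 6.5 kHz, 12 kHz, 14 kHz

fs/2 = 14.25 kHz.
23.5 kHz > fs/2 = 14.25 kHz, folds to fs − 23.5 kHz = 5 kHz.
102 kHz mod fs = 16.5 kHz.
16.5 kHz > fs/2 = 14.25 kHz, folds to fs − 16.5 kHz = 12 kHz.
6.5 kHz ≤ fs/2 = 14.25 kHz, passes unchanged.
100 kHz mod fs = 14.5 kHz.
14.5 kHz > fs/2 = 14.25 kHz, folds to fs − 14.5 kHz = 14 kHz.
Distinct values: {5 kHz, 6.5 kHz, 12 kHz, 14 kHz}.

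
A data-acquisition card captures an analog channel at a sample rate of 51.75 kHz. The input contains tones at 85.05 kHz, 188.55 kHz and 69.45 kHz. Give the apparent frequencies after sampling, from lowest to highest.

fs/2 = 25.875 kHz.
85.05 kHz mod fs = 33.3 kHz.
33.3 kHz > fs/2 = 25.875 kHz, folds to fs − 33.3 kHz = 18.45 kHz.
188.55 kHz mod fs = 33.3 kHz.
33.3 kHz > fs/2 = 25.875 kHz, folds to fs − 33.3 kHz = 18.45 kHz.
69.45 kHz mod fs = 17.7 kHz.
17.7 kHz ≤ fs/2 = 25.875 kHz, appears at 17.7 kHz.
Distinct values: {17.7 kHz, 18.45 kHz}.

17.7 kHz, 18.45 kHz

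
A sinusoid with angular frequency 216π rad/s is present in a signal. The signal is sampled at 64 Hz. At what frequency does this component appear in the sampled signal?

ω = 216π rad/s → f = ω/(2π) = 108 Hz.
108 Hz mod fs = 44 Hz.
44 Hz > fs/2 = 32 Hz, folds to fs − 44 Hz = 20 Hz.

20 Hz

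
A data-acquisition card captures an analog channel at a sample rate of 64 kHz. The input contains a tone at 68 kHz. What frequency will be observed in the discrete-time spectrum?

4 kHz

68 kHz mod fs = 4 kHz.
4 kHz ≤ fs/2 = 32 kHz, appears at 4 kHz.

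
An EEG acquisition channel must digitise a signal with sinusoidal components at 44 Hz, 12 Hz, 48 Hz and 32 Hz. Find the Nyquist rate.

Highest-frequency component: 48 Hz.
Nyquist rate = 2 × 48 Hz = 96 Hz.

96 Hz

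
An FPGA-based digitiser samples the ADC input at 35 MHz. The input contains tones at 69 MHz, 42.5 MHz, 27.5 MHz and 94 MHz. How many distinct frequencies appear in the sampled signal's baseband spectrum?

fs/2 = 17.5 MHz.
69 MHz mod fs = 34 MHz.
34 MHz > fs/2 = 17.5 MHz, folds to fs − 34 MHz = 1 MHz.
42.5 MHz mod fs = 7.5 MHz.
7.5 MHz ≤ fs/2 = 17.5 MHz, appears at 7.5 MHz.
27.5 MHz > fs/2 = 17.5 MHz, folds to fs − 27.5 MHz = 7.5 MHz.
94 MHz mod fs = 24 MHz.
24 MHz > fs/2 = 17.5 MHz, folds to fs − 24 MHz = 11 MHz.
Distinct values: {1 MHz, 7.5 MHz, 11 MHz} → 3.

3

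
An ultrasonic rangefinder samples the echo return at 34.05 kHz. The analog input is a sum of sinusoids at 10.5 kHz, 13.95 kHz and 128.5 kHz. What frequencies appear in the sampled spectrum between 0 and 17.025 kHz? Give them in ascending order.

fs/2 = 17.025 kHz.
10.5 kHz ≤ fs/2 = 17.025 kHz, passes unchanged.
13.95 kHz ≤ fs/2 = 17.025 kHz, passes unchanged.
128.5 kHz mod fs = 26.35 kHz.
26.35 kHz > fs/2 = 17.025 kHz, folds to fs − 26.35 kHz = 7.7 kHz.
Distinct values: {7.7 kHz, 10.5 kHz, 13.95 kHz}.

7.7 kHz, 10.5 kHz, 13.95 kHz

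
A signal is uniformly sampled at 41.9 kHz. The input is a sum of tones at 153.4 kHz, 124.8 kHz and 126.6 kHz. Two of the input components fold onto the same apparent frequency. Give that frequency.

fs/2 = 20.95 kHz.
153.4 kHz mod fs = 27.7 kHz.
27.7 kHz > fs/2 = 20.95 kHz, folds to fs − 27.7 kHz = 14.2 kHz.
124.8 kHz mod fs = 41 kHz.
41 kHz > fs/2 = 20.95 kHz, folds to fs − 41 kHz = 0.9 kHz.
126.6 kHz mod fs = 0.9 kHz.
0.9 kHz ≤ fs/2 = 20.95 kHz, appears at 0.9 kHz.
124.8 kHz and 126.6 kHz both map to 0.9 kHz.

0.9 kHz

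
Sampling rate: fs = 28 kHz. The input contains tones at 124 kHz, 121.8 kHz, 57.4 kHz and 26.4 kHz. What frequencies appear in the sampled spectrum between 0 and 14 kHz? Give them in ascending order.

1.4 kHz, 1.6 kHz, 9.8 kHz, 12 kHz

fs/2 = 14 kHz.
124 kHz mod fs = 12 kHz.
12 kHz ≤ fs/2 = 14 kHz, appears at 12 kHz.
121.8 kHz mod fs = 9.8 kHz.
9.8 kHz ≤ fs/2 = 14 kHz, appears at 9.8 kHz.
57.4 kHz mod fs = 1.4 kHz.
1.4 kHz ≤ fs/2 = 14 kHz, appears at 1.4 kHz.
26.4 kHz > fs/2 = 14 kHz, folds to fs − 26.4 kHz = 1.6 kHz.
Distinct values: {1.4 kHz, 1.6 kHz, 9.8 kHz, 12 kHz}.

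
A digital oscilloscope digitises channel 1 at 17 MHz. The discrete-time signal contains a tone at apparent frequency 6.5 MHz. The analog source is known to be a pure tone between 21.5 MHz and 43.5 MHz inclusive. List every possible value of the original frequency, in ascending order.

Frequencies that alias to 6.5 MHz are k·fs ± 6.5 MHz for integer k ≥ 0.
k=0: 6.5 MHz.
k=1: 10.5 MHz, 23.5 MHz.
k=2: 27.5 MHz, 40.5 MHz.
k=3: 44.5 MHz, 57.5 MHz.
Within [21.5 MHz, 43.5 MHz]: 23.5 MHz, 27.5 MHz, 40.5 MHz.

23.5 MHz, 27.5 MHz, 40.5 MHz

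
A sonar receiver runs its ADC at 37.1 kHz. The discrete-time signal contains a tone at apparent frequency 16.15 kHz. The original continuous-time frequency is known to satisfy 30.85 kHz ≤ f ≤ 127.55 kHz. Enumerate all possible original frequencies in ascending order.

Frequencies that alias to 16.15 kHz are k·fs ± 16.15 kHz for integer k ≥ 0.
k=0: 16.15 kHz.
k=1: 20.95 kHz, 53.25 kHz.
k=2: 58.05 kHz, 90.35 kHz.
k=3: 95.15 kHz, 127.45 kHz.
k=4: 132.25 kHz, 164.55 kHz.
Within [30.85 kHz, 127.55 kHz]: 53.25 kHz, 58.05 kHz, 90.35 kHz, 95.15 kHz, 127.45 kHz.

53.25 kHz, 58.05 kHz, 90.35 kHz, 95.15 kHz, 127.45 kHz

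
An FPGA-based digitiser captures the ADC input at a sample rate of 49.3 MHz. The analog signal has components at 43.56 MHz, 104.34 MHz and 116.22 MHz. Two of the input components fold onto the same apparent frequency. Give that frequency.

fs/2 = 24.65 MHz.
43.56 MHz > fs/2 = 24.65 MHz, folds to fs − 43.56 MHz = 5.74 MHz.
104.34 MHz mod fs = 5.74 MHz.
5.74 MHz ≤ fs/2 = 24.65 MHz, appears at 5.74 MHz.
116.22 MHz mod fs = 17.62 MHz.
17.62 MHz ≤ fs/2 = 24.65 MHz, appears at 17.62 MHz.
43.56 MHz and 104.34 MHz both map to 5.74 MHz.

5.74 MHz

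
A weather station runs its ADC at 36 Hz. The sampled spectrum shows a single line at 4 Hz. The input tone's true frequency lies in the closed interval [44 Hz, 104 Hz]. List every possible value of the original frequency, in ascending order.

Frequencies that alias to 4 Hz are k·fs ± 4 Hz for integer k ≥ 0.
k=0: 4 Hz.
k=1: 32 Hz, 40 Hz.
k=2: 68 Hz, 76 Hz.
k=3: 104 Hz, 112 Hz.
k=4: 140 Hz, 148 Hz.
Within [44 Hz, 104 Hz]: 68 Hz, 76 Hz, 104 Hz.

68 Hz, 76 Hz, 104 Hz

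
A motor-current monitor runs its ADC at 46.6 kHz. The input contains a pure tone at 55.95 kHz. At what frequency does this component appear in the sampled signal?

9.35 kHz

55.95 kHz mod fs = 9.35 kHz.
9.35 kHz ≤ fs/2 = 23.3 kHz, appears at 9.35 kHz.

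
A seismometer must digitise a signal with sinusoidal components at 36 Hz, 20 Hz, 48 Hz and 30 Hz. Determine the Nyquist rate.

96 Hz

Highest-frequency component: 48 Hz.
Nyquist rate = 2 × 48 Hz = 96 Hz.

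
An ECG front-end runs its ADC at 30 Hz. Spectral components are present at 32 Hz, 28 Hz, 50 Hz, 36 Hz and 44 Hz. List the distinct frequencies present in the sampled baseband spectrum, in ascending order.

2 Hz, 6 Hz, 10 Hz, 14 Hz

fs/2 = 15 Hz.
32 Hz mod fs = 2 Hz.
2 Hz ≤ fs/2 = 15 Hz, appears at 2 Hz.
28 Hz > fs/2 = 15 Hz, folds to fs − 28 Hz = 2 Hz.
50 Hz mod fs = 20 Hz.
20 Hz > fs/2 = 15 Hz, folds to fs − 20 Hz = 10 Hz.
36 Hz mod fs = 6 Hz.
6 Hz ≤ fs/2 = 15 Hz, appears at 6 Hz.
44 Hz mod fs = 14 Hz.
14 Hz ≤ fs/2 = 15 Hz, appears at 14 Hz.
Distinct values: {2 Hz, 6 Hz, 10 Hz, 14 Hz}.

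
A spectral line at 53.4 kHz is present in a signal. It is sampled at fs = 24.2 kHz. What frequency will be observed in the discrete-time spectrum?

5 kHz

53.4 kHz mod fs = 5 kHz.
5 kHz ≤ fs/2 = 12.1 kHz, appears at 5 kHz.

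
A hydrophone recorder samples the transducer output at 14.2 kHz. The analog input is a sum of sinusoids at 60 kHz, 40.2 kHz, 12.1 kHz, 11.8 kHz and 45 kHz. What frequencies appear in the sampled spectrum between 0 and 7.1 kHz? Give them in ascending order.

fs/2 = 7.1 kHz.
60 kHz mod fs = 3.2 kHz.
3.2 kHz ≤ fs/2 = 7.1 kHz, appears at 3.2 kHz.
40.2 kHz mod fs = 11.8 kHz.
11.8 kHz > fs/2 = 7.1 kHz, folds to fs − 11.8 kHz = 2.4 kHz.
12.1 kHz > fs/2 = 7.1 kHz, folds to fs − 12.1 kHz = 2.1 kHz.
11.8 kHz > fs/2 = 7.1 kHz, folds to fs − 11.8 kHz = 2.4 kHz.
45 kHz mod fs = 2.4 kHz.
2.4 kHz ≤ fs/2 = 7.1 kHz, appears at 2.4 kHz.
Distinct values: {2.1 kHz, 2.4 kHz, 3.2 kHz}.

2.1 kHz, 2.4 kHz, 3.2 kHz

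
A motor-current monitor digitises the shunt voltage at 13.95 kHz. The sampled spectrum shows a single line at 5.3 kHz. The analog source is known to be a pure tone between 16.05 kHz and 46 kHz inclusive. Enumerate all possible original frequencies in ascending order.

Frequencies that alias to 5.3 kHz are k·fs ± 5.3 kHz for integer k ≥ 0.
k=0: 5.3 kHz.
k=1: 8.65 kHz, 19.25 kHz.
k=2: 22.6 kHz, 33.2 kHz.
k=3: 36.55 kHz, 47.15 kHz.
k=4: 50.5 kHz, 61.1 kHz.
Within [16.05 kHz, 46 kHz]: 19.25 kHz, 22.6 kHz, 33.2 kHz, 36.55 kHz.

19.25 kHz, 22.6 kHz, 33.2 kHz, 36.55 kHz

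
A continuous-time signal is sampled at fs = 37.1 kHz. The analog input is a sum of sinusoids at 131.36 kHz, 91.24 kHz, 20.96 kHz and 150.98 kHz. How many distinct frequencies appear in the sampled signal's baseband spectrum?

3

fs/2 = 18.55 kHz.
131.36 kHz mod fs = 20.06 kHz.
20.06 kHz > fs/2 = 18.55 kHz, folds to fs − 20.06 kHz = 17.04 kHz.
91.24 kHz mod fs = 17.04 kHz.
17.04 kHz ≤ fs/2 = 18.55 kHz, appears at 17.04 kHz.
20.96 kHz > fs/2 = 18.55 kHz, folds to fs − 20.96 kHz = 16.14 kHz.
150.98 kHz mod fs = 2.58 kHz.
2.58 kHz ≤ fs/2 = 18.55 kHz, appears at 2.58 kHz.
Distinct values: {2.58 kHz, 16.14 kHz, 17.04 kHz} → 3.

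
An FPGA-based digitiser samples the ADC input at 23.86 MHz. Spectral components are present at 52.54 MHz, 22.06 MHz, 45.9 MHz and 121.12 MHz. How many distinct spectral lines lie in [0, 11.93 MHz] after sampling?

3

fs/2 = 11.93 MHz.
52.54 MHz mod fs = 4.82 MHz.
4.82 MHz ≤ fs/2 = 11.93 MHz, appears at 4.82 MHz.
22.06 MHz > fs/2 = 11.93 MHz, folds to fs − 22.06 MHz = 1.8 MHz.
45.9 MHz mod fs = 22.04 MHz.
22.04 MHz > fs/2 = 11.93 MHz, folds to fs − 22.04 MHz = 1.82 MHz.
121.12 MHz mod fs = 1.82 MHz.
1.82 MHz ≤ fs/2 = 11.93 MHz, appears at 1.82 MHz.
Distinct values: {1.8 MHz, 1.82 MHz, 4.82 MHz} → 3.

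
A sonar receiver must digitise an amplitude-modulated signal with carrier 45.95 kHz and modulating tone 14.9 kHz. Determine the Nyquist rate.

AM sidebands sit at fc ± fm = 31.05 kHz and 60.85 kHz.
Highest-frequency component: 60.85 kHz.
Nyquist rate = 2 × 60.85 kHz = 121.7 kHz.

121.7 kHz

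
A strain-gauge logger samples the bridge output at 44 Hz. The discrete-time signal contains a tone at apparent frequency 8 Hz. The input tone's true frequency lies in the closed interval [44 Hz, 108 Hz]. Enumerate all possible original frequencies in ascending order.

Frequencies that alias to 8 Hz are k·fs ± 8 Hz for integer k ≥ 0.
k=0: 8 Hz.
k=1: 36 Hz, 52 Hz.
k=2: 80 Hz, 96 Hz.
k=3: 124 Hz, 140 Hz.
Within [44 Hz, 108 Hz]: 52 Hz, 80 Hz, 96 Hz.

52 Hz, 80 Hz, 96 Hz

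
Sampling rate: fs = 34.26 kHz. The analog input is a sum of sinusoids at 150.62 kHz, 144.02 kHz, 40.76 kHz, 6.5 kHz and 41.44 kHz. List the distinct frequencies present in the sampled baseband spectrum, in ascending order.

fs/2 = 17.13 kHz.
150.62 kHz mod fs = 13.58 kHz.
13.58 kHz ≤ fs/2 = 17.13 kHz, appears at 13.58 kHz.
144.02 kHz mod fs = 6.98 kHz.
6.98 kHz ≤ fs/2 = 17.13 kHz, appears at 6.98 kHz.
40.76 kHz mod fs = 6.5 kHz.
6.5 kHz ≤ fs/2 = 17.13 kHz, appears at 6.5 kHz.
6.5 kHz ≤ fs/2 = 17.13 kHz, passes unchanged.
41.44 kHz mod fs = 7.18 kHz.
7.18 kHz ≤ fs/2 = 17.13 kHz, appears at 7.18 kHz.
Distinct values: {6.5 kHz, 6.98 kHz, 7.18 kHz, 13.58 kHz}.

6.5 kHz, 6.98 kHz, 7.18 kHz, 13.58 kHz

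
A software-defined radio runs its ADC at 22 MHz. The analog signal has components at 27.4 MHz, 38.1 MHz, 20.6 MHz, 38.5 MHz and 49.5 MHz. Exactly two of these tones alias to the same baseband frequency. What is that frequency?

5.5 MHz

fs/2 = 11 MHz.
27.4 MHz mod fs = 5.4 MHz.
5.4 MHz ≤ fs/2 = 11 MHz, appears at 5.4 MHz.
38.1 MHz mod fs = 16.1 MHz.
16.1 MHz > fs/2 = 11 MHz, folds to fs − 16.1 MHz = 5.9 MHz.
20.6 MHz > fs/2 = 11 MHz, folds to fs − 20.6 MHz = 1.4 MHz.
38.5 MHz mod fs = 16.5 MHz.
16.5 MHz > fs/2 = 11 MHz, folds to fs − 16.5 MHz = 5.5 MHz.
49.5 MHz mod fs = 5.5 MHz.
5.5 MHz ≤ fs/2 = 11 MHz, appears at 5.5 MHz.
38.5 MHz and 49.5 MHz both map to 5.5 MHz.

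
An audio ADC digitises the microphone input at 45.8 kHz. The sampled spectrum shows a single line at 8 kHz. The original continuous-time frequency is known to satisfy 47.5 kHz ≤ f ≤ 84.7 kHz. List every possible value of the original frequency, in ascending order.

Frequencies that alias to 8 kHz are k·fs ± 8 kHz for integer k ≥ 0.
k=0: 8 kHz.
k=1: 37.8 kHz, 53.8 kHz.
k=2: 83.6 kHz, 99.6 kHz.
k=3: 129.4 kHz, 145.4 kHz.
Within [47.5 kHz, 84.7 kHz]: 53.8 kHz, 83.6 kHz.

53.8 kHz, 83.6 kHz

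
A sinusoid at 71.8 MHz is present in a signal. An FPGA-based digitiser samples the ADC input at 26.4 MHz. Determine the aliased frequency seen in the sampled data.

7.4 MHz

71.8 MHz mod fs = 19 MHz.
19 MHz > fs/2 = 13.2 MHz, folds to fs − 19 MHz = 7.4 MHz.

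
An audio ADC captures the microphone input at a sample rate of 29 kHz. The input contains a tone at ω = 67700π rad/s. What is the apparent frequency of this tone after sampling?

4.85 kHz

ω = 67700π rad/s → f = ω/(2π) = 33850 Hz = 33.85 kHz.
33.85 kHz mod fs = 4.85 kHz.
4.85 kHz ≤ fs/2 = 14.5 kHz, appears at 4.85 kHz.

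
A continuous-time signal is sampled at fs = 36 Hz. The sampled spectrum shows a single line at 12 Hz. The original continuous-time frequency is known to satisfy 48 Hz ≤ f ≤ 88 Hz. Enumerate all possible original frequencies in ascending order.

48 Hz, 60 Hz, 84 Hz

Frequencies that alias to 12 Hz are k·fs ± 12 Hz for integer k ≥ 0.
k=0: 12 Hz.
k=1: 24 Hz, 48 Hz.
k=2: 60 Hz, 84 Hz.
k=3: 96 Hz, 120 Hz.
Within [48 Hz, 88 Hz]: 48 Hz, 60 Hz, 84 Hz.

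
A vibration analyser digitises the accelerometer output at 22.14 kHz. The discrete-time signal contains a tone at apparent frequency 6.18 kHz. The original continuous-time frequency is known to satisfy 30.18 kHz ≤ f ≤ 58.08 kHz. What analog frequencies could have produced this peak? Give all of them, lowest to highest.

Frequencies that alias to 6.18 kHz are k·fs ± 6.18 kHz for integer k ≥ 0.
k=0: 6.18 kHz.
k=1: 15.96 kHz, 28.32 kHz.
k=2: 38.1 kHz, 50.46 kHz.
k=3: 60.24 kHz, 72.6 kHz.
Within [30.18 kHz, 58.08 kHz]: 38.1 kHz, 50.46 kHz.

38.1 kHz, 50.46 kHz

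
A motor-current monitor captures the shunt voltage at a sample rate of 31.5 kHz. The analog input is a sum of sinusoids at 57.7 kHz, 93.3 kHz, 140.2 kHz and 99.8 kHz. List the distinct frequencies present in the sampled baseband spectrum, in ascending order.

fs/2 = 15.75 kHz.
57.7 kHz mod fs = 26.2 kHz.
26.2 kHz > fs/2 = 15.75 kHz, folds to fs − 26.2 kHz = 5.3 kHz.
93.3 kHz mod fs = 30.3 kHz.
30.3 kHz > fs/2 = 15.75 kHz, folds to fs − 30.3 kHz = 1.2 kHz.
140.2 kHz mod fs = 14.2 kHz.
14.2 kHz ≤ fs/2 = 15.75 kHz, appears at 14.2 kHz.
99.8 kHz mod fs = 5.3 kHz.
5.3 kHz ≤ fs/2 = 15.75 kHz, appears at 5.3 kHz.
Distinct values: {1.2 kHz, 5.3 kHz, 14.2 kHz}.

1.2 kHz, 5.3 kHz, 14.2 kHz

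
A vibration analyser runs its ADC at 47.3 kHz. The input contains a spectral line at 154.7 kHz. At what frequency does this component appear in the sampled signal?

12.8 kHz

154.7 kHz mod fs = 12.8 kHz.
12.8 kHz ≤ fs/2 = 23.65 kHz, appears at 12.8 kHz.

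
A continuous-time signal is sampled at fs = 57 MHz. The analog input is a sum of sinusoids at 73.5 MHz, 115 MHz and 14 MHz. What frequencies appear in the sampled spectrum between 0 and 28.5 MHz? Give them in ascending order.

fs/2 = 28.5 MHz.
73.5 MHz mod fs = 16.5 MHz.
16.5 MHz ≤ fs/2 = 28.5 MHz, appears at 16.5 MHz.
115 MHz mod fs = 1 MHz.
1 MHz ≤ fs/2 = 28.5 MHz, appears at 1 MHz.
14 MHz ≤ fs/2 = 28.5 MHz, passes unchanged.
Distinct values: {1 MHz, 14 MHz, 16.5 MHz}.

1 MHz, 14 MHz, 16.5 MHz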